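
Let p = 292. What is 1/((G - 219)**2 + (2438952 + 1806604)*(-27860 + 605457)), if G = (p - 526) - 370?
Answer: 1/2452221086261 ≈ 4.0779e-13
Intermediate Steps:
G = -604 (G = (292 - 526) - 370 = -234 - 370 = -604)
1/((G - 219)**2 + (2438952 + 1806604)*(-27860 + 605457)) = 1/((-604 - 219)**2 + (2438952 + 1806604)*(-27860 + 605457)) = 1/((-823)**2 + 4245556*577597) = 1/(677329 + 2452220408932) = 1/2452221086261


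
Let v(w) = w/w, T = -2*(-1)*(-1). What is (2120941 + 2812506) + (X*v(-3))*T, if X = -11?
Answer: 4933469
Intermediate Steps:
T = -2 (T = 2*(-1) = -2)
v(w) = 1
(2120941 + 2812506) + (X*v(-3))*T = (2120941 + 2812506) - 11*1*(-2) = 4933447 - 11*(-2) = 4933447 + 22 = 4933469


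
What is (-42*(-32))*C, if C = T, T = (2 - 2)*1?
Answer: 0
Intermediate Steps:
T = 0 (T = 0*1 = 0)
C = 0
(-42*(-32))*C = -42*(-32)*0 = 1344*0 = 0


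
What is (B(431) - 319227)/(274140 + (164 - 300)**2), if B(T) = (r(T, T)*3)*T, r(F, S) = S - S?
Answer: -319227/292636 ≈ -1.0909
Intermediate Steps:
r(F, S) = 0
B(T) = 0 (B(T) = (0*3)*T = 0*T = 0)
(B(431) - 319227)/(274140 + (164 - 300)**2) = (0 - 319227)/(274140 + (164 - 300)**2) = -319227/(274140 + (-136)**2) = -319227/(274140 + 18496) = -319227/292636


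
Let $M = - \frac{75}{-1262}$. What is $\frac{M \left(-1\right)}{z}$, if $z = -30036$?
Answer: $\frac{25}{12635144} \approx 1.9786 \cdot 10^{-6}$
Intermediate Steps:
$M = \frac{75}{1262}$ ($M = \left(-75\right) \left(- \frac{1}{1262}\right) = \frac{75}{1262} \approx 0.059429$)
$\frac{M \left(-1\right)}{z} = \frac{\frac{75}{1262} \left(-1\right)}{-30036} = \left(- \frac{75}{1262}\right) \left(- \frac{1}{30036}\right) = \frac{25}{12635144}$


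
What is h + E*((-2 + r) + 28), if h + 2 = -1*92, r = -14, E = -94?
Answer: -1222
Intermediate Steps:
h = -94 (h = -2 - 1*92 = -2 - 92 = -94)
h + E*((-2 + r) + 28) = -94 - 94*((-2 - 14) + 28) = -94 - 94*(-16 + 28) = -94 - 94*12 = -94 - 1128 = -1222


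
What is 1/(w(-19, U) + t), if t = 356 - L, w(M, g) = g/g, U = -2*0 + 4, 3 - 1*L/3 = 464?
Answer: 1/1740 ≈ 0.00057471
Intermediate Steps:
L = -1383 (L = 9 - 3*464 = 9 - 1392 = -1383)
U = 4 (U = 0 + 4 = 4)
w(M, g) = 1
t = 1739 (t = 356 - 1*(-1383) = 356 + 1383 = 1739)
1/(w(-19, U) + t) = 1/(1 + 1739) = 1/1740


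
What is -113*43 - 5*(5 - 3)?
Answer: -4869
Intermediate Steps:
-113*43 - 5*(5 - 3) = -4859 - 5*2 = -4859 - 10 = -4869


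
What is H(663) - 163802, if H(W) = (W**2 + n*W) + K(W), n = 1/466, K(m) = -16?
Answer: 128500629/466 ≈ 2.7575e+5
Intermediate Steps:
n = 1/466 ≈ 0.0021459
H(W) = -16 + W**2 + W/466 (H(W) = (W**2 + W/466) - 16 = -16 + W**2 + W/466)
H(663) - 163802 = (-16 + 663**2 + (1/466)*663) - 163802 = (-16 + 439569 + 663/466) - 163802 = 204832361/466 - 163802 = 128500629/466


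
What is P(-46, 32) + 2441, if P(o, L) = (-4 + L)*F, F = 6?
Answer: 2609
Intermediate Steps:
P(o, L) = -24 + 6*L (P(o, L) = (-4 + L)*6 = -24 + 6*L)
P(-46, 32) + 2441 = (-24 + 6*32) + 2441 = (-24 + 192) + 2441 = 168 + 2441 = 2609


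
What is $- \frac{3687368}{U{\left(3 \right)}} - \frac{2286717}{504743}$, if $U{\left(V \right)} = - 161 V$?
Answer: $\frac{1860068702113}{243790869} \approx 7629.8$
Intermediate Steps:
$- \frac{3687368}{U{\left(3 \right)}} - \frac{2286717}{504743} = - \frac{3687368}{\left(-161\right) 3} - \frac{2286717}{504743} = - \frac{3687368}{-483} - \frac{2286717}{504743} = \left(-3687368\right) \left(- \frac{1}{483}\right) - \frac{2286717}{504743} = \frac{3687368}{483} - \frac{2286717}{504743} = \frac{1860068702113}{243790869}$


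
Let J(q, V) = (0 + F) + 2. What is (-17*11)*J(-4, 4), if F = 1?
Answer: -561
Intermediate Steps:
J(q, V) = 3 (J(q, V) = (0 + 1) + 2 = 1 + 2 = 3)
(-17*11)*J(-4, 4) = -17*11*3 = -187*3 = -561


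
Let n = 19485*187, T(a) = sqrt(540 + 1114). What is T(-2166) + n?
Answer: 3643695 + sqrt(1654) ≈ 3.6437e+6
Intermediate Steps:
T(a) = sqrt(1654)
n = 3643695
T(-2166) + n = sqrt(1654) + 3643695 = 3643695 + sqrt(1654)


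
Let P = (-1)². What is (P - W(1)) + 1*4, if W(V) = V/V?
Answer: 4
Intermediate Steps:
P = 1
W(V) = 1
(P - W(1)) + 1*4 = (1 - 1*1) + 1*4 = (1 - 1) + 4 = 0 + 4 = 4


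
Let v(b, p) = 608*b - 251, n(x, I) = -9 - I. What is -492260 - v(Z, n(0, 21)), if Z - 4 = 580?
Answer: -847081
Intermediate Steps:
Z = 584 (Z = 4 + 580 = 584)
v(b, p) = -251 + 608*b
-492260 - v(Z, n(0, 21)) = -492260 - (-251 + 608*584) = -492260 - (-251 + 355072) = -492260 - 1*354821 = -492260 - 354821 = -847081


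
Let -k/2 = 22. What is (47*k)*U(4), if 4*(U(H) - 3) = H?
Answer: -8272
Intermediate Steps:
k = -44 (k = -2*22 = -44)
U(H) = 3 + H/4
(47*k)*U(4) = (47*(-44))*(3 + (¼)*4) = -2068*(3 + 1) = -2068*4 = -8272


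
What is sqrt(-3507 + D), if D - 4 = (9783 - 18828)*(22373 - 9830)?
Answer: I*sqrt(113454938) ≈ 10652.0*I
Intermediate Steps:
D = -113451431 (D = 4 + (9783 - 18828)*(22373 - 9830) = 4 - 9045*12543 = 4 - 113451435 = -113451431)
sqrt(-3507 + D) = sqrt(-3507 - 113451431) = sqrt(-113454938) = I*sqrt(113454938)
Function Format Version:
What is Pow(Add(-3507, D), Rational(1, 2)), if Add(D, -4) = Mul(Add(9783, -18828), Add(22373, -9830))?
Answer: Mul(I, Pow(113454938, Rational(1, 2))) ≈ Mul(10652., I)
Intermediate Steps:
D = -113451431 (D = Add(4, Mul(Add(9783, -18828), Add(22373, -9830))) = Add(4, Mul(-9045, 12543)) = Add(4, -113451435) = -113451431)
Pow(Add(-3507, D), Rational(1, 2)) = Pow(Add(-3507, -113451431), Rational(1, 2)) = Pow(-113454938, Rational(1, 2)) = Mul(I, Pow(113454938, Rational(1, 2)))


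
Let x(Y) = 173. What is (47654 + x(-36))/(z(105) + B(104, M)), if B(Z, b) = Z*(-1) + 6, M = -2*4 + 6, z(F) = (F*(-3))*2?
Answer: -3679/56 ≈ -65.696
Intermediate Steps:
z(F) = -6*F (z(F) = -3*F*2 = -6*F)
M = -2 (M = -8 + 6 = -2)
B(Z, b) = 6 - Z (B(Z, b) = -Z + 6 = 6 - Z)
(47654 + x(-36))/(z(105) + B(104, M)) = (47654 + 173)/(-6*105 + (6 - 1*104)) = 47827/(-630 + (6 - 104)) = 47827/(-630 - 98) = 47827/(-728) = 47827*(-1/728) = -3679/56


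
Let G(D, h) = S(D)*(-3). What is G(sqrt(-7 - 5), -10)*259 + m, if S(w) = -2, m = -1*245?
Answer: 1309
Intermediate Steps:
m = -245
G(D, h) = 6 (G(D, h) = -2*(-3) = 6)
G(sqrt(-7 - 5), -10)*259 + m = 6*259 - 245 = 1554 - 245 = 1309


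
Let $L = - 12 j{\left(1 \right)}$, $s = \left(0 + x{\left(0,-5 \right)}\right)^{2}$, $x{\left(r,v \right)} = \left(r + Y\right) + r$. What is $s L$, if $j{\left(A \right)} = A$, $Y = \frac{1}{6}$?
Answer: $- \frac{1}{3} \approx -0.33333$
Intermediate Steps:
$Y = \frac{1}{6} \approx 0.16667$
$x{\left(r,v \right)} = \frac{1}{6} + 2 r$ ($x{\left(r,v \right)} = \left(r + \frac{1}{6}\right) + r = \left(\frac{1}{6} + r\right) + r = \frac{1}{6} + 2 r$)
$s = \frac{1}{36}$ ($s = \left(0 + \left(\frac{1}{6} + 2 \cdot 0\right)\right)^{2} = \left(0 + \left(\frac{1}{6} + 0\right)\right)^{2} = \left(0 + \frac{1}{6}\right)^{2} = \left(\frac{1}{6}\right)^{2} = \frac{1}{36} \approx 0.027778$)
$L = -12$ ($L = \left(-12\right) 1 = -12$)
$s L = \frac{1}{36} \left(-12\right) = - \frac{1}{3}$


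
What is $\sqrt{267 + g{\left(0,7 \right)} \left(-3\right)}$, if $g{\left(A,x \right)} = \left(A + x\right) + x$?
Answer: $15$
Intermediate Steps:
$g{\left(A,x \right)} = A + 2 x$
$\sqrt{267 + g{\left(0,7 \right)} \left(-3\right)} = \sqrt{267 + \left(0 + 2 \cdot 7\right) \left(-3\right)} = \sqrt{267 + \left(0 + 14\right) \left(-3\right)} = \sqrt{267 + 14 \left(-3\right)} = \sqrt{267 - 42} = \sqrt{225} = 15$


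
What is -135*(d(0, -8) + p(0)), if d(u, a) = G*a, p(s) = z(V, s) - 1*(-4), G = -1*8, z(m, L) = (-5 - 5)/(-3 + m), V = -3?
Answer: -9405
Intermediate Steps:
z(m, L) = -10/(-3 + m)
G = -8
p(s) = 17/3 (p(s) = -10/(-3 - 3) - 1*(-4) = -10/(-6) + 4 = -10*(-1/6) + 4 = 5/3 + 4 = 17/3)
d(u, a) = -8*a
-135*(d(0, -8) + p(0)) = -135*(-8*(-8) + 17/3) = -135*(64 + 17/3) = -135*209/3 = -9405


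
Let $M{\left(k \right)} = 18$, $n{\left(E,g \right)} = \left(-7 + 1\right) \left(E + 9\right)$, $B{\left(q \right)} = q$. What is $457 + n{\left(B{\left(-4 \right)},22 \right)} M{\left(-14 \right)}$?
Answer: $-83$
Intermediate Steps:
$n{\left(E,g \right)} = -54 - 6 E$ ($n{\left(E,g \right)} = - 6 \left(9 + E\right) = -54 - 6 E$)
$457 + n{\left(B{\left(-4 \right)},22 \right)} M{\left(-14 \right)} = 457 + \left(-54 - -24\right) 18 = 457 + \left(-54 + 24\right) 18 = 457 - 540 = -83$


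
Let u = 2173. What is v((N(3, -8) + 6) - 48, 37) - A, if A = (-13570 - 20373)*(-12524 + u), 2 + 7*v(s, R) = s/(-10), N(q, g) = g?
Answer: -2459407948/7 ≈ -3.5134e+8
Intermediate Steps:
v(s, R) = -2/7 - s/70 (v(s, R) = -2/7 + (s/(-10))/7 = -2/7 + (s*(-⅒))/7 = -2/7 + (-s/10)/7 = -2/7 - s/70)
A = 351343993 (A = (-13570 - 20373)*(-12524 + 2173) = -33943*(-10351) = 351343993)
v((N(3, -8) + 6) - 48, 37) - A = (-2/7 - ((-8 + 6) - 48)/70) - 1*351343993 = (-2/7 - (-2 - 48)/70) - 351343993 = (-2/7 - 1/70*(-50)) - 351343993 = (-2/7 + 5/7) - 351343993 = 3/7 - 351343993 = -2459407948/7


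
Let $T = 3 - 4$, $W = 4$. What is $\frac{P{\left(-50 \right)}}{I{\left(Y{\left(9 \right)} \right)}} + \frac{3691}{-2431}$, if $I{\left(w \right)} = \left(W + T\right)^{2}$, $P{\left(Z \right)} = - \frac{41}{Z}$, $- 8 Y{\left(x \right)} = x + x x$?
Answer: $- \frac{1561279}{1093950} \approx -1.4272$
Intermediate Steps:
$T = -1$
$Y{\left(x \right)} = - \frac{x}{8} - \frac{x^{2}}{8}$ ($Y{\left(x \right)} = - \frac{x + x x}{8} = - \frac{x + x^{2}}{8} = - \frac{x}{8} - \frac{x^{2}}{8}$)
$I{\left(w \right)} = 9$ ($I{\left(w \right)} = \left(4 - 1\right)^{2} = 3^{2} = 9$)
$\frac{P{\left(-50 \right)}}{I{\left(Y{\left(9 \right)} \right)}} + \frac{3691}{-2431} = \frac{\left(-41\right) \frac{1}{-50}}{9} + \frac{3691}{-2431} = \left(-41\right) \left(- \frac{1}{50}\right) \frac{1}{9} + 3691 \left(- \frac{1}{2431}\right) = \frac{41}{50} \cdot \frac{1}{9} - \frac{3691}{2431} = \frac{41}{450} - \frac{3691}{2431} = - \frac{1561279}{1093950}$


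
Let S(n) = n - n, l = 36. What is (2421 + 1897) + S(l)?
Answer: 4318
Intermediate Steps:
S(n) = 0
(2421 + 1897) + S(l) = (2421 + 1897) + 0 = 4318 + 0 = 4318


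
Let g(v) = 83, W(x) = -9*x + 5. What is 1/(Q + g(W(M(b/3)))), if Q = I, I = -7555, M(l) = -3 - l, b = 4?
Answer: -1/7472 ≈ -0.00013383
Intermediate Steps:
Q = -7555
W(x) = 5 - 9*x
1/(Q + g(W(M(b/3)))) = 1/(-7555 + 83) = 1/(-7472) = -1/7472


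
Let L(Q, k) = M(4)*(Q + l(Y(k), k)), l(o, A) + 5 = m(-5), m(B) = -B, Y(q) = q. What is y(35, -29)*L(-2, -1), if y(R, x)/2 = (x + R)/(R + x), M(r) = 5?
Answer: -20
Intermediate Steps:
y(R, x) = 2 (y(R, x) = 2*((x + R)/(R + x)) = 2*((R + x)/(R + x)) = 2*1 = 2)
l(o, A) = 0 (l(o, A) = -5 - 1*(-5) = -5 + 5 = 0)
L(Q, k) = 5*Q (L(Q, k) = 5*(Q + 0) = 5*Q)
y(35, -29)*L(-2, -1) = 2*(5*(-2)) = 2*(-10) = -20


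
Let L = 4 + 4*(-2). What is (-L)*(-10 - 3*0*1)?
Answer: -40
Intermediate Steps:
L = -4 (L = 4 - 8 = -4)
(-L)*(-10 - 3*0*1) = (-1*(-4))*(-10 - 3*0*1) = 4*(-10 + 0*1) = 4*(-10 + 0) = 4*(-10) = -40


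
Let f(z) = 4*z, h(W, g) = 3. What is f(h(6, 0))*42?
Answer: 504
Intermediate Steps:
f(h(6, 0))*42 = (4*3)*42 = 12*42 = 504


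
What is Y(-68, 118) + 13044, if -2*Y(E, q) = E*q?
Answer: 17056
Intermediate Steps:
Y(E, q) = -E*q/2
Y(-68, 118) + 13044 = -1/2*(-68)*118 + 13044 = 4012 + 13044 = 17056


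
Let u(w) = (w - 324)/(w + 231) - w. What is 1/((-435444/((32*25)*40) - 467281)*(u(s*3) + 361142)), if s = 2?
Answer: -316000/53326983979573159 ≈ -5.9257e-12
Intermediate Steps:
u(w) = -w + (-324 + w)/(231 + w) (u(w) = (-324 + w)/(231 + w) - w = -w + (-324 + w)/(231 + w))
1/((-435444/((32*25)*40) - 467281)*(u(s*3) + 361142)) = 1/((-435444/((32*25)*40) - 467281)*((-324 - (2*3)² - 460*3)/(231 + 2*3) + 361142)) = 1/((-435444/(800*40) - 467281)*((-324 - 1*6² - 230*6)/(231 + 6) + 361142)) = 1/((-435444/32000 - 467281)*((-324 - 1*36 - 1380)/237 + 361142)) = 1/((-435444*1/32000 - 467281)*((-324 - 36 - 1380)/237 + 361142)) = 1/((-108861/8000 - 467281)*((1/237)*(-1740) + 361142)) = 1/(-3738356861*(-580/79 + 361142)/8000) = 1/(-3738356861/8000*28529638/79) = 1/(-53326983979573159/316000) = -316000/53326983979573159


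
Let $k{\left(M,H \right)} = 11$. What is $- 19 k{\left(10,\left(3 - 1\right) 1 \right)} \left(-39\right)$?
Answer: $8151$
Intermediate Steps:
$- 19 k{\left(10,\left(3 - 1\right) 1 \right)} \left(-39\right) = \left(-19\right) 11 \left(-39\right) = \left(-209\right) \left(-39\right) = 8151$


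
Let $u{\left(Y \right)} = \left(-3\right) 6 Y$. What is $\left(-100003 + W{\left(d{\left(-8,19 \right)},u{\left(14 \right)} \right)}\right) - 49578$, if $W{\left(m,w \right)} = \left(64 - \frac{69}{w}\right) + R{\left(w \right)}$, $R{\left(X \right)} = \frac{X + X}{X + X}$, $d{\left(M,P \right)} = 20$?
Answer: $- \frac{12559321}{84} \approx -1.4952 \cdot 10^{5}$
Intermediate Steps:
$R{\left(X \right)} = 1$ ($R{\left(X \right)} = \frac{2 X}{2 X} = 2 X \frac{1}{2 X} = 1$)
$u{\left(Y \right)} = - 18 Y$
$W{\left(m,w \right)} = 65 - \frac{69}{w}$ ($W{\left(m,w \right)} = \left(64 - \frac{69}{w}\right) + 1 = 65 - \frac{69}{w}$)
$\left(-100003 + W{\left(d{\left(-8,19 \right)},u{\left(14 \right)} \right)}\right) - 49578 = \left(-100003 + \left(65 - \frac{69}{\left(-18\right) 14}\right)\right) - 49578 = \left(-100003 + \left(65 - \frac{69}{-252}\right)\right) - 49578 = \left(-100003 + \left(65 - - \frac{23}{84}\right)\right) - 49578 = \left(-100003 + \left(65 + \frac{23}{84}\right)\right) - 49578 = \left(-100003 + \frac{5483}{84}\right) - 49578 = - \frac{8394769}{84} - 49578 = - \frac{12559321}{84}$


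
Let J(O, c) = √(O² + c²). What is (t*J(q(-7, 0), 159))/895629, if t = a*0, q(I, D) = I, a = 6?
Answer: 0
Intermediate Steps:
t = 0 (t = 6*0 = 0)
(t*J(q(-7, 0), 159))/895629 = (0*√((-7)² + 159²))/895629 = (0*√(49 + 25281))*(1/895629) = (0*√25330)*(1/895629) = 0*(1/895629) = 0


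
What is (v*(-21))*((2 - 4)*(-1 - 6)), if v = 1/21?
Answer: -14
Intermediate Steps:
v = 1/21 ≈ 0.047619
(v*(-21))*((2 - 4)*(-1 - 6)) = ((1/21)*(-21))*((2 - 4)*(-1 - 6)) = -(-2)*(-7) = -1*14 = -14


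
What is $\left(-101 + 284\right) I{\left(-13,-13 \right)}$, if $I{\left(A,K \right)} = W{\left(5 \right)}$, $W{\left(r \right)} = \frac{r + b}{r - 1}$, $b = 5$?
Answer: $\frac{915}{2} \approx 457.5$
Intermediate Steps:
$W{\left(r \right)} = \frac{5 + r}{-1 + r}$ ($W{\left(r \right)} = \frac{r + 5}{r - 1} = \frac{5 + r}{-1 + r}$)
$I{\left(A,K \right)} = \frac{5}{2}$ ($I{\left(A,K \right)} = \frac{5 + 5}{-1 + 5} = \frac{1}{4} \cdot 10 = \frac{5}{2}$)
$\left(-101 + 284\right) I{\left(-13,-13 \right)} = \left(-101 + 284\right) \frac{5}{2} = 183 \cdot \frac{5}{2} = \frac{915}{2}$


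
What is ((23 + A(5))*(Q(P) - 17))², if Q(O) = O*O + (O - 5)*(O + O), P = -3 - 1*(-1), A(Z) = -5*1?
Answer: 72900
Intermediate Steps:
A(Z) = -5
P = -2 (P = -3 + 1 = -2)
Q(O) = O² + 2*O*(-5 + O) (Q(O) = O² + (-5 + O)*(2*O) = O² + 2*O*(-5 + O))
((23 + A(5))*(Q(P) - 17))² = ((23 - 5)*(-2*(-10 + 3*(-2)) - 17))² = (18*(-2*(-10 - 6) - 17))² = (18*(-2*(-16) - 17))² = (18*(32 - 17))² = (18*15)² = 270² = 72900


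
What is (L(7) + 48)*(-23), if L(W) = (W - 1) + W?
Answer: -1403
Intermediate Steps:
L(W) = -1 + 2*W (L(W) = (-1 + W) + W = -1 + 2*W)
(L(7) + 48)*(-23) = ((-1 + 2*7) + 48)*(-23) = ((-1 + 14) + 48)*(-23) = (13 + 48)*(-23) = 61*(-23) = -1403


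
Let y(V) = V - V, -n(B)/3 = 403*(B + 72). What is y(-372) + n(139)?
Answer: -255099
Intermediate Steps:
n(B) = -87048 - 1209*B (n(B) = -1209*(B + 72) = -1209*(72 + B) = -3*(29016 + 403*B) = -87048 - 1209*B)
y(V) = 0
y(-372) + n(139) = 0 + (-87048 - 1209*139) = 0 + (-87048 - 168051) = 0 - 255099 = -255099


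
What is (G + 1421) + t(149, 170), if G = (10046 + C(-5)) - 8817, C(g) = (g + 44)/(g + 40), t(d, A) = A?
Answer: 98739/35 ≈ 2821.1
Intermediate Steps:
C(g) = (44 + g)/(40 + g)
G = 43054/35 (G = (10046 + (44 - 5)/(40 - 5)) - 8817 = (10046 + 39/35) - 8817 = 351649/35 - 8817 = 43054/35 ≈ 1230.1)
(G + 1421) + t(149, 170) = (43054/35 + 1421) + 170 = 92789/35 + 170 = 98739/35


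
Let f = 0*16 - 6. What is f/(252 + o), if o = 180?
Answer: -1/72 ≈ -0.013889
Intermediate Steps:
f = -6 (f = 0 - 6 = -6)
f/(252 + o) = -6/(252 + 180) = -6/432 = -6*1/432 = -1/72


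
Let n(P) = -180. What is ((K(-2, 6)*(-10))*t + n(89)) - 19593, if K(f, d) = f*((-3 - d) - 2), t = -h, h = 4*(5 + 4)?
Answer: -11853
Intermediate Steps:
h = 36 (h = 4*9 = 36)
t = -36 (t = -1*36 = -36)
K(f, d) = f*(-5 - d)
((K(-2, 6)*(-10))*t + n(89)) - 19593 = ((-1*(-2)*(5 + 6)*(-10))*(-36) - 180) - 19593 = ((-1*(-2)*11*(-10))*(-36) - 180) - 19593 = ((22*(-10))*(-36) - 180) - 19593 = (-220*(-36) - 180) - 19593 = (7920 - 180) - 19593 = 7740 - 19593 = -11853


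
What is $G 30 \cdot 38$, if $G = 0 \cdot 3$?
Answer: $0$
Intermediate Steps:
$G = 0$
$G 30 \cdot 38 = 0 \cdot 30 \cdot 38 = 0 \cdot 38 = 0$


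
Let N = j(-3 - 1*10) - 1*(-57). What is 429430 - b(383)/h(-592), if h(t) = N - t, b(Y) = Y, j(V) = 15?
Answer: 285141137/664 ≈ 4.2943e+5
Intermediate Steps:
N = 72 (N = 15 - 1*(-57) = 15 + 57 = 72)
h(t) = 72 - t
429430 - b(383)/h(-592) = 429430 - 383/(72 - 1*(-592)) = 429430 - 383/(72 + 592) = 429430 - 383/664 = 285141137/664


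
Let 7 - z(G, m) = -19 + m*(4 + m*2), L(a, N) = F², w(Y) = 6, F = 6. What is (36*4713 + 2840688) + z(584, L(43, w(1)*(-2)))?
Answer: 3007646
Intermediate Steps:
L(a, N) = 36 (L(a, N) = 6² = 36)
z(G, m) = 26 - m*(4 + 2*m) (z(G, m) = 7 - (-19 + m*(4 + m*2)) = 7 - (-19 + m*(4 + 2*m)) = 7 + (19 - m*(4 + 2*m)) = 26 - m*(4 + 2*m))
(36*4713 + 2840688) + z(584, L(43, w(1)*(-2))) = (36*4713 + 2840688) + (26 - 4*36 - 2*36²) = (169668 + 2840688) + (26 - 144 - 2*1296) = 3010356 + (26 - 144 - 2592) = 3010356 - 2710 = 3007646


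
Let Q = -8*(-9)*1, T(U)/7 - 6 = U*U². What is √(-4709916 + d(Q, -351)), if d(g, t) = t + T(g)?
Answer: I*√2097489 ≈ 1448.3*I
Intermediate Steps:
T(U) = 42 + 7*U³ (T(U) = 42 + 7*(U*U²) = 42 + 7*U³)
Q = 72 (Q = 72*1 = 72)
d(g, t) = 42 + t + 7*g³ (d(g, t) = t + (42 + 7*g³) = 42 + t + 7*g³)
√(-4709916 + d(Q, -351)) = √(-4709916 + (42 - 351 + 7*72³)) = √(-4709916 + (42 - 351 + 7*373248)) = √(-4709916 + (42 - 351 + 2612736)) = √(-4709916 + 2612427) = √(-2097489) = I*√2097489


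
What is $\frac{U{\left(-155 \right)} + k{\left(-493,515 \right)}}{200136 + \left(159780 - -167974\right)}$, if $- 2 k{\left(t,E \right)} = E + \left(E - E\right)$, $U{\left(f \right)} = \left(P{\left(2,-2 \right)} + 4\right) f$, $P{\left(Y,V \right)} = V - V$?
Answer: $- \frac{351}{211156} \approx -0.0016623$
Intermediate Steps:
$P{\left(Y,V \right)} = 0$
$U{\left(f \right)} = 4 f$ ($U{\left(f \right)} = \left(0 + 4\right) f = 4 f$)
$k{\left(t,E \right)} = - \frac{E}{2}$ ($k{\left(t,E \right)} = - \frac{E + \left(E - E\right)}{2} = - \frac{E + 0}{2} = - \frac{E}{2}$)
$\frac{U{\left(-155 \right)} + k{\left(-493,515 \right)}}{200136 + \left(159780 - -167974\right)} = \frac{4 \left(-155\right) - \frac{515}{2}}{200136 + \left(159780 - -167974\right)} = \frac{-620 - \frac{515}{2}}{200136 + \left(159780 + 167974\right)} = - \frac{1755}{2 \left(200136 + 327754\right)} = - \frac{1755}{2 \cdot 527890} = \left(- \frac{1755}{2}\right) \frac{1}{527890} = - \frac{351}{211156}$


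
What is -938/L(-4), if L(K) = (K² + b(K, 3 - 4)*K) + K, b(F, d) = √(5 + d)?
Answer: -469/2 ≈ -234.50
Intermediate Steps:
L(K) = K² + 3*K (L(K) = (K² + √(5 + (3 - 4))*K) + K = (K² + √(5 - 1)*K) + K = (K² + √4*K) + K = (K² + 2*K) + K = K² + 3*K)
-938/L(-4) = -938/((-4*(3 - 4))) = -938/((-4*(-1))) = -938/4 = -134*7/4 = -469/2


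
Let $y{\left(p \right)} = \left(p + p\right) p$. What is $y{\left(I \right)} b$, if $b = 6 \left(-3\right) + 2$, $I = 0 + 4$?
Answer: $-512$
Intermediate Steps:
$I = 4$
$y{\left(p \right)} = 2 p^{2}$ ($y{\left(p \right)} = 2 p p = 2 p^{2}$)
$b = -16$ ($b = -18 + 2 = -16$)
$y{\left(I \right)} b = 2 \cdot 4^{2} \left(-16\right) = 2 \cdot 16 \left(-16\right) = 32 \left(-16\right) = -512$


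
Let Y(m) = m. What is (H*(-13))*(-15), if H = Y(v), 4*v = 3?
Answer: 585/4 ≈ 146.25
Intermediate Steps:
v = 3/4 (v = (1/4)*3 = 3/4 ≈ 0.75000)
H = 3/4 ≈ 0.75000
(H*(-13))*(-15) = ((3/4)*(-13))*(-15) = -39/4*(-15) = 585/4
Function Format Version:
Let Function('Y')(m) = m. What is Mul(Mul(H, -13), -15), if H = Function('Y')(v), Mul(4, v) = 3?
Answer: Rational(585, 4) ≈ 146.25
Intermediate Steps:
v = Rational(3, 4) (v = Mul(Rational(1, 4), 3) = Rational(3, 4) ≈ 0.75000)
H = Rational(3, 4) ≈ 0.75000
Mul(Mul(H, -13), -15) = Mul(Mul(Rational(3, 4), -13), -15) = Mul(Rational(-39, 4), -15) = Rational(585, 4)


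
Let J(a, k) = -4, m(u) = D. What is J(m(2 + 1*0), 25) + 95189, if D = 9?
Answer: 95185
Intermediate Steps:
m(u) = 9
J(m(2 + 1*0), 25) + 95189 = -4 + 95189 = 95185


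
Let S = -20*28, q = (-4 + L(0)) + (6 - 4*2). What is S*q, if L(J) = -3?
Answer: 5040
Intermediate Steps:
q = -9 (q = (-4 - 3) + (6 - 4*2) = -7 + (6 - 8) = -7 - 2 = -9)
S = -560
S*q = -560*(-9) = 5040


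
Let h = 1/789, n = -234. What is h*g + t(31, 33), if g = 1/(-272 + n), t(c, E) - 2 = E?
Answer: 13973189/399234 ≈ 35.000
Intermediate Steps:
t(c, E) = 2 + E
h = 1/789 ≈ 0.0012674
g = -1/506 (g = 1/(-272 - 234) = 1/(-506) = -1/506 ≈ -0.0019763)
h*g + t(31, 33) = (1/789)*(-1/506) + (2 + 33) = -1/399234 + 35 = 13973189/399234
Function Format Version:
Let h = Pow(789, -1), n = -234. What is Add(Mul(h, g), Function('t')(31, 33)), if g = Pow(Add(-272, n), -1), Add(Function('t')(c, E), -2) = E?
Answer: Rational(13973189, 399234) ≈ 35.000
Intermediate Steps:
Function('t')(c, E) = Add(2, E)
h = Rational(1, 789) ≈ 0.0012674
g = Rational(-1, 506) (g = Pow(Add(-272, -234), -1) = Pow(-506, -1) = Rational(-1, 506) ≈ -0.0019763)
Add(Mul(h, g), Function('t')(31, 33)) = Add(Mul(Rational(1, 789), Rational(-1, 506)), Add(2, 33)) = Add(Rational(-1, 399234), 35) = Rational(13973189, 399234)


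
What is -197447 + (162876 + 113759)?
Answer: 79188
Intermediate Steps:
-197447 + (162876 + 113759) = -197447 + 276635 = 79188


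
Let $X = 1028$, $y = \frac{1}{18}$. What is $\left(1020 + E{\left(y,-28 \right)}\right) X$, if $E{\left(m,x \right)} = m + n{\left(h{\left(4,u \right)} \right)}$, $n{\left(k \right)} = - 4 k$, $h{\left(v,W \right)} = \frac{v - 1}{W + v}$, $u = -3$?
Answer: $\frac{9326530}{9} \approx 1.0363 \cdot 10^{6}$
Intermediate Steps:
$y = \frac{1}{18} \approx 0.055556$
$h{\left(v,W \right)} = \frac{-1 + v}{W + v}$
$E{\left(m,x \right)} = -12 + m$ ($E{\left(m,x \right)} = m - 4 \frac{-1 + 4}{-3 + 4} = m - 4 \cdot 1^{-1} \cdot 3 = m - 4 \cdot 1 \cdot 3 = m - 12 = -12 + m$)
$\left(1020 + E{\left(y,-28 \right)}\right) X = \left(1020 + \left(-12 + \frac{1}{18}\right)\right) 1028 = \left(1020 - \frac{215}{18}\right) 1028 = \frac{18145}{18} \cdot 1028 = \frac{9326530}{9}$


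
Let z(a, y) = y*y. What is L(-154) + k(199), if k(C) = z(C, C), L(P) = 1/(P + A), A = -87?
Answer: 9543840/241 ≈ 39601.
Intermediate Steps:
L(P) = 1/(-87 + P) (L(P) = 1/(P - 87) = 1/(-87 + P))
z(a, y) = y²
k(C) = C²
L(-154) + k(199) = 1/(-87 - 154) + 199² = 1/(-241) + 39601 = -1/241 + 39601 = 9543840/241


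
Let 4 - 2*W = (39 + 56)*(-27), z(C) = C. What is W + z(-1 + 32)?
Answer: 2631/2 ≈ 1315.5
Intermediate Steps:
W = 2569/2 (W = 2 - (39 + 56)*(-27)/2 = 2 - 95*(-27)/2 = 2 - 1/2*(-2565) = 2 + 2565/2 = 2569/2 ≈ 1284.5)
W + z(-1 + 32) = 2569/2 + (-1 + 32) = 2569/2 + 31 = 2631/2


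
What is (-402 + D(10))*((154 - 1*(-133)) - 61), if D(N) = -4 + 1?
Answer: -91530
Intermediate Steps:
D(N) = -3
(-402 + D(10))*((154 - 1*(-133)) - 61) = (-402 - 3)*((154 - 1*(-133)) - 61) = -405*((154 + 133) - 61) = -405*(287 - 61) = -405*226 = -91530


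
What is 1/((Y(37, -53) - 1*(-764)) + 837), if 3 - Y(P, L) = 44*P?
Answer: -1/24 ≈ -0.041667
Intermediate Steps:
Y(P, L) = 3 - 44*P
1/((Y(37, -53) - 1*(-764)) + 837) = 1/(((3 - 44*37) - 1*(-764)) + 837) = 1/(((3 - 1628) + 764) + 837) = 1/((-1625 + 764) + 837) = 1/(-861 + 837) = 1/(-24) = -1/24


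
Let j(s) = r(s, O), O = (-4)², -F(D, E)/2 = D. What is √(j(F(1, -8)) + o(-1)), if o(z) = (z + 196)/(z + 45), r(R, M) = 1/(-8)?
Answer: √8338/44 ≈ 2.0753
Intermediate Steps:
F(D, E) = -2*D
O = 16
r(R, M) = -⅛
j(s) = -⅛
o(z) = (196 + z)/(45 + z)
√(j(F(1, -8)) + o(-1)) = √(-⅛ + (196 - 1)/(45 - 1)) = √(-⅛ + 195/44) = √(379/88) = √8338/44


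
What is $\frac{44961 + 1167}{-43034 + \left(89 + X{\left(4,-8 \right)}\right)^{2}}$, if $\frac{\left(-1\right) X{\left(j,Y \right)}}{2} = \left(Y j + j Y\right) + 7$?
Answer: $- \frac{46128}{1825} \approx -25.276$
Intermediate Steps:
$X{\left(j,Y \right)} = -14 - 4 Y j$ ($X{\left(j,Y \right)} = - 2 \left(\left(Y j + j Y\right) + 7\right) = - 2 \left(\left(Y j + Y j\right) + 7\right) = - 2 \left(2 Y j + 7\right) = - 2 \left(7 + 2 Y j\right) = -14 - 4 Y j$)
$\frac{44961 + 1167}{-43034 + \left(89 + X{\left(4,-8 \right)}\right)^{2}} = \frac{44961 + 1167}{-43034 + \left(89 - \left(14 - 128\right)\right)^{2}} = \frac{46128}{-43034 + \left(89 + \left(-14 + 128\right)\right)^{2}} = \frac{46128}{-43034 + \left(89 + 114\right)^{2}} = \frac{46128}{-43034 + 203^{2}} = \frac{46128}{-43034 + 41209} = \frac{46128}{-1825} = 46128 \left(- \frac{1}{1825}\right) = - \frac{46128}{1825}$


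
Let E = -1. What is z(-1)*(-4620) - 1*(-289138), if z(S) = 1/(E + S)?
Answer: 291448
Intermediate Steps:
z(S) = 1/(-1 + S)
z(-1)*(-4620) - 1*(-289138) = -4620/(-1 - 1) - 1*(-289138) = -4620/(-2) + 289138 = -½*(-4620) + 289138 = 2310 + 289138 = 291448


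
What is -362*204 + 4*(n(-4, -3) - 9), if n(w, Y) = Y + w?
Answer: -73912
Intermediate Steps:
-362*204 + 4*(n(-4, -3) - 9) = -362*204 + 4*((-3 - 4) - 9) = -73848 + 4*(-7 - 9) = -73848 + 4*(-16) = -73848 - 64 = -73912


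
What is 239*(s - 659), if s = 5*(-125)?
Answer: -306876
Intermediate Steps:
s = -625
239*(s - 659) = 239*(-625 - 659) = 239*(-1284) = -306876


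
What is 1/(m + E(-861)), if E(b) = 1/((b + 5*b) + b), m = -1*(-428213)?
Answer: 6027/2580839750 ≈ 2.3353e-6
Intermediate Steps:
m = 428213
E(b) = 1/(7*b) (E(b) = 1/(6*b + b) = 1/(7*b))
1/(m + E(-861)) = 1/(428213 + (⅐)/(-861)) = 1/(428213 + (⅐)*(-1/861)) = 1/(428213 - 1/6027) = 1/(2580839750/6027) = 6027/2580839750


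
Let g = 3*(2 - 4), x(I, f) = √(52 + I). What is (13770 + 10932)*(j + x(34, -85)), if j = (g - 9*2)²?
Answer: 14228352 + 24702*√86 ≈ 1.4457e+7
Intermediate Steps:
g = -6 (g = 3*(-2) = -6)
j = 576 (j = (-6 - 9*2)² = (-6 - 18)² = (-24)² = 576)
(13770 + 10932)*(j + x(34, -85)) = (13770 + 10932)*(576 + √(52 + 34)) = 24702*(576 + √86) = 14228352 + 24702*√86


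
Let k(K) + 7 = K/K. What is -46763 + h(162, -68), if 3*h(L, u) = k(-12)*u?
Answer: -46627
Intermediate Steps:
k(K) = -6 (k(K) = -7 + K/K = -7 + 1 = -6)
h(L, u) = -2*u (h(L, u) = (-6*u)/3 = -2*u)
-46763 + h(162, -68) = -46763 - 2*(-68) = -46763 + 136 = -46627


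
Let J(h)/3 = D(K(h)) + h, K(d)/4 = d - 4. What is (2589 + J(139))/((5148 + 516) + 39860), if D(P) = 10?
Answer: 759/11381 ≈ 0.066690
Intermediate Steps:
K(d) = -16 + 4*d (K(d) = 4*(d - 4) = 4*(-4 + d) = -16 + 4*d)
J(h) = 30 + 3*h (J(h) = 3*(10 + h) = 30 + 3*h)
(2589 + J(139))/((5148 + 516) + 39860) = (2589 + (30 + 3*139))/((5148 + 516) + 39860) = (2589 + (30 + 417))/(5664 + 39860) = (2589 + 447)/45524 = 3036*(1/45524) = 759/11381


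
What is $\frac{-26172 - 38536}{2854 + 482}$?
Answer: $- \frac{16177}{834} \approx -19.397$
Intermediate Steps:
$\frac{-26172 - 38536}{2854 + 482} = - \frac{64708}{3336} = \left(-64708\right) \frac{1}{3336} = - \frac{16177}{834}$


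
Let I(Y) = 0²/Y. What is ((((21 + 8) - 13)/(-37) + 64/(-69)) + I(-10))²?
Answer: 12054784/6517809 ≈ 1.8495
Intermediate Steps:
I(Y) = 0 (I(Y) = 0/Y = 0)
((((21 + 8) - 13)/(-37) + 64/(-69)) + I(-10))² = ((((21 + 8) - 13)/(-37) + 64/(-69)) + 0)² = (((29 - 13)*(-1/37) + 64*(-1/69)) + 0)² = ((16*(-1/37) - 64/69) + 0)² = ((-16/37 - 64/69) + 0)² = (-3472/2553 + 0)² = (-3472/2553)² = 12054784/6517809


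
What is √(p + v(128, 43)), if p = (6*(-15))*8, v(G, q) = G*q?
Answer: 4*√299 ≈ 69.167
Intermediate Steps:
p = -720 (p = -90*8 = -720)
√(p + v(128, 43)) = √(-720 + 128*43) = √(-720 + 5504) = √4784 = 4*√299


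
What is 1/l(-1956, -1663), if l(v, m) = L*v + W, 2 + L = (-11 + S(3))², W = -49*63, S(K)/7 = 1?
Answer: -1/30471 ≈ -3.2818e-5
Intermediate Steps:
S(K) = 7 (S(K) = 7*1 = 7)
W = -3087
L = 14 (L = -2 + (-11 + 7)² = -2 + (-4)² = -2 + 16 = 14)
l(v, m) = -3087 + 14*v (l(v, m) = 14*v - 3087 = -3087 + 14*v)
1/l(-1956, -1663) = 1/(-3087 + 14*(-1956)) = 1/(-3087 - 27384) = 1/(-30471) = -1/30471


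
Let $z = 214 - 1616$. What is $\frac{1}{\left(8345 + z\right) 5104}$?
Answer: $\frac{1}{35437072} \approx 2.8219 \cdot 10^{-8}$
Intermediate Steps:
$z = -1402$
$\frac{1}{\left(8345 + z\right) 5104} = \frac{1}{\left(8345 - 1402\right) 5104} = \frac{1}{6943} \cdot \frac{1}{5104} = \frac{1}{35437072}$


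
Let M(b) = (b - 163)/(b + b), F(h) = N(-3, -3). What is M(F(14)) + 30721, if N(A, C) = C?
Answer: 92246/3 ≈ 30749.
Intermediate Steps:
F(h) = -3
M(b) = (-163 + b)/(2*b) (M(b) = (-163 + b)/((2*b)) = (-163 + b)*(1/(2*b)) = (-163 + b)/(2*b))
M(F(14)) + 30721 = (½)*(-163 - 3)/(-3) + 30721 = (½)*(-⅓)*(-166) + 30721 = 83/3 + 30721 = 92246/3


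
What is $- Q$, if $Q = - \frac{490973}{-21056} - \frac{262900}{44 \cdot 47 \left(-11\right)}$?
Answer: $- \frac{1153929}{33088} \approx -34.875$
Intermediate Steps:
$Q = \frac{1153929}{33088}$ ($Q = \left(-490973\right) \left(- \frac{1}{21056}\right) - \frac{262900}{2068 \left(-11\right)} = \frac{70139}{3008} - \frac{262900}{-22748} = \frac{70139}{3008} - - \frac{5975}{517} = \frac{70139}{3008} + \frac{5975}{517} = \frac{1153929}{33088} \approx 34.875$)
$- Q = \left(-1\right) \frac{1153929}{33088} = - \frac{1153929}{33088}$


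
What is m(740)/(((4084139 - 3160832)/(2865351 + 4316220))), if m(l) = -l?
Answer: -1771454180/307769 ≈ -5755.8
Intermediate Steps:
m(740)/(((4084139 - 3160832)/(2865351 + 4316220))) = (-1*740)/(((4084139 - 3160832)/(2865351 + 4316220))) = -740/(923307/7181571) = -740/(923307*(1/7181571)) = -740/307769/2393857 = -740*2393857/307769 = -1771454180/307769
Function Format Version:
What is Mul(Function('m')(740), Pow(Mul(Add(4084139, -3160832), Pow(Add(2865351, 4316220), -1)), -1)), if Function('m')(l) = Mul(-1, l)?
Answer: Rational(-1771454180, 307769) ≈ -5755.8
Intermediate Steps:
Mul(Function('m')(740), Pow(Mul(Add(4084139, -3160832), Pow(Add(2865351, 4316220), -1)), -1)) = Mul(Mul(-1, 740), Pow(Mul(Add(4084139, -3160832), Pow(Add(2865351, 4316220), -1)), -1)) = Mul(-740, Pow(Mul(923307, Pow(7181571, -1)), -1)) = Mul(-740, Pow(Mul(923307, Rational(1, 7181571)), -1)) = Mul(-740, Pow(Rational(307769, 2393857), -1)) = Mul(-740, Rational(2393857, 307769)) = Rational(-1771454180, 307769)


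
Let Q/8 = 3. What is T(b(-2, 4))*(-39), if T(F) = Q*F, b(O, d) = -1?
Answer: 936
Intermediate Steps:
Q = 24 (Q = 8*3 = 24)
T(F) = 24*F
T(b(-2, 4))*(-39) = (24*(-1))*(-39) = -24*(-39) = 936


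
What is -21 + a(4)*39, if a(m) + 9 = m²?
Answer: 252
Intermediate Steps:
a(m) = -9 + m²
-21 + a(4)*39 = -21 + (-9 + 4²)*39 = -21 + (-9 + 16)*39 = -21 + 7*39 = -21 + 273 = 252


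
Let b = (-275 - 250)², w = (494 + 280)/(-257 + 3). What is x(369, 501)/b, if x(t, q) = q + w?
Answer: 4216/2333625 ≈ 0.0018066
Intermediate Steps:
w = -387/127 (w = 774/(-254) = 774*(-1/254) = -387/127 ≈ -3.0472)
b = 275625 (b = (-525)² = 275625)
x(t, q) = -387/127 + q (x(t, q) = q - 387/127 = -387/127 + q)
x(369, 501)/b = (-387/127 + 501)/275625 = (63240/127)*(1/275625) = 4216/2333625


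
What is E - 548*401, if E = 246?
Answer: -219502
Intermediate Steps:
E - 548*401 = 246 - 548*401 = 246 - 219748 = -219502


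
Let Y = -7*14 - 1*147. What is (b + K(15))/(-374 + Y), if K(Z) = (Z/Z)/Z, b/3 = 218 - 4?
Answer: -9631/9285 ≈ -1.0373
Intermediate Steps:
b = 642 (b = 3*(218 - 4) = 3*214 = 642)
Y = -245 (Y = -98 - 147 = -245)
K(Z) = 1/Z
(b + K(15))/(-374 + Y) = (642 + 1/15)/(-374 - 245) = (642 + 1/15)/(-619) = (9631/15)*(-1/619) = -9631/9285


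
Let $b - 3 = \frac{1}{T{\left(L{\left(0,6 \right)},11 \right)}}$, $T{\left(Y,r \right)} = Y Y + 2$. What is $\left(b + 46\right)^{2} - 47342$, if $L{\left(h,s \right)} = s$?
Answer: $- \frac{64891079}{1444} \approx -44938.0$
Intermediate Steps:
$T{\left(Y,r \right)} = 2 + Y^{2}$ ($T{\left(Y,r \right)} = Y^{2} + 2 = 2 + Y^{2}$)
$b = \frac{115}{38}$ ($b = 3 + \frac{1}{2 + 6^{2}} = 3 + \frac{1}{2 + 36} = 3 + \frac{1}{38} = \frac{115}{38} \approx 3.0263$)
$\left(b + 46\right)^{2} - 47342 = \left(\frac{115}{38} + 46\right)^{2} - 47342 = \left(\frac{1863}{38}\right)^{2} - 47342 = \frac{3470769}{1444} - 47342 = - \frac{64891079}{1444}$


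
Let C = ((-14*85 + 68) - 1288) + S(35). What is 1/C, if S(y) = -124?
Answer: -1/2534 ≈ -0.00039463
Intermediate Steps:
C = -2534 (C = ((-14*85 + 68) - 1288) - 124 = ((-1190 + 68) - 1288) - 124 = (-1122 - 1288) - 124 = -2410 - 124 = -2534)
1/C = 1/(-2534) = -1/2534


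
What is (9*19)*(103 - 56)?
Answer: 8037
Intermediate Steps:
(9*19)*(103 - 56) = 171*47 = 8037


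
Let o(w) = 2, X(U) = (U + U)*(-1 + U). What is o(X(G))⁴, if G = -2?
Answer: 16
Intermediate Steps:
X(U) = 2*U*(-1 + U) (X(U) = (2*U)*(-1 + U) = 2*U*(-1 + U))
o(X(G))⁴ = 2⁴ = 16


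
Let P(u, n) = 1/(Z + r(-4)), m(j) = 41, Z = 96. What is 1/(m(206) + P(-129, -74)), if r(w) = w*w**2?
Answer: 32/1313 ≈ 0.024372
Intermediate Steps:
r(w) = w**3
P(u, n) = 1/32 (P(u, n) = 1/(96 + (-4)**3) = 1/(96 - 64) = 1/32)
1/(m(206) + P(-129, -74)) = 1/(41 + 1/32) = 1/(1313/32) = 32/1313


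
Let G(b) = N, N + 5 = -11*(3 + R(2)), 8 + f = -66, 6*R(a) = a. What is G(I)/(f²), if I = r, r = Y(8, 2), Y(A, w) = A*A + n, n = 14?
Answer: -125/16428 ≈ -0.0076090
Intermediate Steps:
R(a) = a/6
Y(A, w) = 14 + A² (Y(A, w) = A*A + 14 = A² + 14 = 14 + A²)
f = -74 (f = -8 - 66 = -74)
r = 78 (r = 14 + 8² = 14 + 64 = 78)
I = 78
N = -125/3 (N = -5 - 11*(3 + (⅙)*2) = -5 - 11*(3 + ⅓) = -5 - 11*10/3 = -5 - 110/3 = -125/3 ≈ -41.667)
G(b) = -125/3
G(I)/(f²) = -125/(3*((-74)²)) = -125/3/5476 = -125/3*1/5476 = -125/16428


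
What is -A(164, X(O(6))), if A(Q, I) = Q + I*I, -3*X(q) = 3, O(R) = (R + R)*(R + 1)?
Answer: -165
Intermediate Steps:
O(R) = 2*R*(1 + R) (O(R) = (2*R)*(1 + R) = 2*R*(1 + R))
X(q) = -1 (X(q) = -1/3*3 = -1)
A(Q, I) = Q + I**2
-A(164, X(O(6))) = -(164 + (-1)**2) = -(164 + 1) = -1*165 = -165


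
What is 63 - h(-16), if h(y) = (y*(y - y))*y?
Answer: 63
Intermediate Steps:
h(y) = 0 (h(y) = (y*0)*y = 0*y = 0)
63 - h(-16) = 63 - 1*0 = 63 + 0 = 63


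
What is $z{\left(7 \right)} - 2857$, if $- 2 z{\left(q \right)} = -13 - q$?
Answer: $-2847$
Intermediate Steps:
$z{\left(q \right)} = \frac{13}{2} + \frac{q}{2}$ ($z{\left(q \right)} = - \frac{-13 - q}{2} = \frac{13}{2} + \frac{q}{2}$)
$z{\left(7 \right)} - 2857 = \left(\frac{13}{2} + \frac{1}{2} \cdot 7\right) - 2857 = \left(\frac{13}{2} + \frac{7}{2}\right) - 2857 = 10 - 2857 = -2847$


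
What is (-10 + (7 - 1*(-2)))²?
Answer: 1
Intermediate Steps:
(-10 + (7 - 1*(-2)))² = (-10 + (7 + 2))² = (-10 + 9)² = (-1)² = 1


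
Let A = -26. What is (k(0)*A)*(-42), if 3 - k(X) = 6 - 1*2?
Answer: -1092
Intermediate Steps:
k(X) = -1 (k(X) = 3 - (6 - 1*2) = 3 - (6 - 2) = 3 - 1*4 = 3 - 4 = -1)
(k(0)*A)*(-42) = -1*(-26)*(-42) = 26*(-42) = -1092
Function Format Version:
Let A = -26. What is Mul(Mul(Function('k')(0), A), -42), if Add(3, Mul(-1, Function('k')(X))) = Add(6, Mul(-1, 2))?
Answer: -1092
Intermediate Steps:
Function('k')(X) = -1 (Function('k')(X) = Add(3, Mul(-1, Add(6, Mul(-1, 2)))) = Add(3, Mul(-1, Add(6, -2))) = Add(3, Mul(-1, 4)) = Add(3, -4) = -1)
Mul(Mul(Function('k')(0), A), -42) = Mul(Mul(-1, -26), -42) = Mul(26, -42) = -1092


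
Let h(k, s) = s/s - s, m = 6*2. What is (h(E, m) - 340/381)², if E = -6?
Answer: 20529961/145161 ≈ 141.43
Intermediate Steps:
m = 12
h(k, s) = 1 - s
(h(E, m) - 340/381)² = ((1 - 1*12) - 340/381)² = ((1 - 12) - 340*1/381)² = (-11 - 340/381)² = (-4531/381)² = 20529961/145161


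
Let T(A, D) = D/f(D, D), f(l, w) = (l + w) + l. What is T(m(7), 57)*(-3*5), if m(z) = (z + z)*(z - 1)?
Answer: -5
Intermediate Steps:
m(z) = 2*z*(-1 + z) (m(z) = (2*z)*(-1 + z) = 2*z*(-1 + z))
f(l, w) = w + 2*l
T(A, D) = ⅓ (T(A, D) = D/(D + 2*D) = D/((3*D)) = D*(1/(3*D)) = ⅓)
T(m(7), 57)*(-3*5) = (-3*5)/3 = (⅓)*(-15) = -5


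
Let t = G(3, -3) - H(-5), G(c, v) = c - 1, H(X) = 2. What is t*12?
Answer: 0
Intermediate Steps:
G(c, v) = -1 + c
t = 0 (t = (-1 + 3) - 1*2 = 2 - 2 = 0)
t*12 = 0*12 = 0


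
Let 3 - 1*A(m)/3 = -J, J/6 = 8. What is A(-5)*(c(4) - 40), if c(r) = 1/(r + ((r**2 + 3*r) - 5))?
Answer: -18343/3 ≈ -6114.3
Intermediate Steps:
J = 48 (J = 6*8 = 48)
A(m) = 153 (A(m) = 9 - (-3)*48 = 9 - 3*(-48) = 9 + 144 = 153)
c(r) = 1/(-5 + r**2 + 4*r) (c(r) = 1/(r + (-5 + r**2 + 3*r)) = 1/(-5 + r**2 + 4*r))
A(-5)*(c(4) - 40) = 153*(1/(-5 + 4**2 + 4*4) - 40) = 153*(1/(-5 + 16 + 16) - 40) = 153*(1/27 - 40) = 153*(-1079/27) = -18343/3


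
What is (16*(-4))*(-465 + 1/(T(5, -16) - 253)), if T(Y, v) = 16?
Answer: 7053184/237 ≈ 29760.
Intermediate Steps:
(16*(-4))*(-465 + 1/(T(5, -16) - 253)) = (16*(-4))*(-465 + 1/(16 - 253)) = -64*(-465 + 1/(-237)) = -64*(-465 - 1/237) = -64*(-110206/237) = 7053184/237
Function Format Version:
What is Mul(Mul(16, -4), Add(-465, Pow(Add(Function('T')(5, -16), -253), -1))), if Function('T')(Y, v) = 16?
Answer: Rational(7053184, 237) ≈ 29760.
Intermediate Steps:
Mul(Mul(16, -4), Add(-465, Pow(Add(Function('T')(5, -16), -253), -1))) = Mul(Mul(16, -4), Add(-465, Pow(Add(16, -253), -1))) = Mul(-64, Add(-465, Pow(-237, -1))) = Mul(-64, Add(-465, Rational(-1, 237))) = Mul(-64, Rational(-110206, 237)) = Rational(7053184, 237)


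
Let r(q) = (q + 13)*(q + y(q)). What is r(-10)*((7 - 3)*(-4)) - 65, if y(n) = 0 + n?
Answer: 895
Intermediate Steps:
y(n) = n
r(q) = 2*q*(13 + q) (r(q) = (q + 13)*(q + q) = (13 + q)*(2*q) = 2*q*(13 + q))
r(-10)*((7 - 3)*(-4)) - 65 = (2*(-10)*(13 - 10))*((7 - 3)*(-4)) - 65 = (2*(-10)*3)*(4*(-4)) - 65 = -60*(-16) - 65 = 960 - 65 = 895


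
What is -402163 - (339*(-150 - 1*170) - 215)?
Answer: -293468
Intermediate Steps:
-402163 - (339*(-150 - 1*170) - 215) = -402163 - (339*(-150 - 170) - 215) = -402163 - (339*(-320) - 215) = -402163 - (-108480 - 215) = -402163 - 1*(-108695) = -402163 + 108695 = -293468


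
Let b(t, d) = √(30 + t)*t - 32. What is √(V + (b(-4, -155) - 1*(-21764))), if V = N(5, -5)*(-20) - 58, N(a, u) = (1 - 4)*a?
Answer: √(21974 - 4*√26) ≈ 148.17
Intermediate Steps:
N(a, u) = -3*a
V = 242 (V = -3*5*(-20) - 58 = -15*(-20) - 58 = 300 - 58 = 242)
b(t, d) = -32 + t*√(30 + t) (b(t, d) = t*√(30 + t) - 32 = -32 + t*√(30 + t))
√(V + (b(-4, -155) - 1*(-21764))) = √(242 + ((-32 - 4*√(30 - 4)) - 1*(-21764))) = √(242 + ((-32 - 4*√26) + 21764)) = √(242 + (21732 - 4*√26)) = √(21974 - 4*√26)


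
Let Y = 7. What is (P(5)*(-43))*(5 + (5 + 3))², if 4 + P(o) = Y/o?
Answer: 94471/5 ≈ 18894.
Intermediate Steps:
P(o) = -4 + 7/o
(P(5)*(-43))*(5 + (5 + 3))² = ((-4 + 7/5)*(-43))*(5 + (5 + 3))² = ((-4 + 7*(⅕))*(-43))*(5 + 8)² = ((-4 + 7/5)*(-43))*13² = -13/5*(-43)*169 = (559/5)*169 = 94471/5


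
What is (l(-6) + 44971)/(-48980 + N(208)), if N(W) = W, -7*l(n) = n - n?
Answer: -44971/48772 ≈ -0.92207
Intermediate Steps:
l(n) = 0 (l(n) = -(n - n)/7 = -⅐*0 = 0)
(l(-6) + 44971)/(-48980 + N(208)) = (0 + 44971)/(-48980 + 208) = 44971/(-48772) = 44971*(-1/48772) = -44971/48772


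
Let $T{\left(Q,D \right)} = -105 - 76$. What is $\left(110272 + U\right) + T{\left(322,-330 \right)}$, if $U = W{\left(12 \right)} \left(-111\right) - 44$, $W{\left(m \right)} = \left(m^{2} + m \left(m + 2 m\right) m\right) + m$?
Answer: $-482693$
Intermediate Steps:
$T{\left(Q,D \right)} = -181$
$W{\left(m \right)} = m + m^{2} + 3 m^{3}$ ($W{\left(m \right)} = \left(m^{2} + m 3 m m\right) + m = \left(m^{2} + 3 m^{2} m\right) + m = \left(m^{2} + 3 m^{3}\right) + m = m + m^{2} + 3 m^{3}$)
$U = -592784$ ($U = 12 \left(1 + 12 + 3 \cdot 12^{2}\right) \left(-111\right) - 44 = 12 \left(1 + 12 + 3 \cdot 144\right) \left(-111\right) - 44 = 12 \left(1 + 12 + 432\right) \left(-111\right) - 44 = 12 \cdot 445 \left(-111\right) - 44 = 5340 \left(-111\right) - 44 = -592740 - 44 = -592784$)
$\left(110272 + U\right) + T{\left(322,-330 \right)} = \left(110272 - 592784\right) - 181 = -482512 - 181 = -482693$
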